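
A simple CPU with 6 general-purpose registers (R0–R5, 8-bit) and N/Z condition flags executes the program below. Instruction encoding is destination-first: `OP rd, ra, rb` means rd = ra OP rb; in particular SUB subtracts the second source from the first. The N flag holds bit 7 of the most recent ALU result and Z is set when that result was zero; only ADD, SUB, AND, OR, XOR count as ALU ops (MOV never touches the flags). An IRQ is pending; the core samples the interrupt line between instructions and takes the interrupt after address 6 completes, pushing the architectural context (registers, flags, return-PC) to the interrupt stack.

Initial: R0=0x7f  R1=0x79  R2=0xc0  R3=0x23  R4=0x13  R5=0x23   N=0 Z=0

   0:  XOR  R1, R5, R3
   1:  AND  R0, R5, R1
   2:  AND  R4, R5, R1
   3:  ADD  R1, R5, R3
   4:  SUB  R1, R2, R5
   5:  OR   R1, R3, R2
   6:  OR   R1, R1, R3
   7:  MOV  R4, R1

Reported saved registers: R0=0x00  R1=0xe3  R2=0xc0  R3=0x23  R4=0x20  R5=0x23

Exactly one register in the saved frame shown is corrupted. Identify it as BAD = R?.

after  0: R0=0x7f R1=0x00 R2=0xc0 R3=0x23 R4=0x13 R5=0x23  N=0 Z=1
after  1: R0=0x00 R1=0x00 R2=0xc0 R3=0x23 R4=0x13 R5=0x23  N=0 Z=1
after  2: R0=0x00 R1=0x00 R2=0xc0 R3=0x23 R4=0x00 R5=0x23  N=0 Z=1
after  3: R0=0x00 R1=0x46 R2=0xc0 R3=0x23 R4=0x00 R5=0x23  N=0 Z=0
after  4: R0=0x00 R1=0x9d R2=0xc0 R3=0x23 R4=0x00 R5=0x23  N=1 Z=0
after  5: R0=0x00 R1=0xe3 R2=0xc0 R3=0x23 R4=0x00 R5=0x23  N=1 Z=0
after  6: R0=0x00 R1=0xe3 R2=0xc0 R3=0x23 R4=0x00 R5=0x23  N=1 Z=0
-- IRQ taken; context saved, return-PC = 7 --
mismatch: R4: reported 0x20 vs actual 0x00

BAD = R4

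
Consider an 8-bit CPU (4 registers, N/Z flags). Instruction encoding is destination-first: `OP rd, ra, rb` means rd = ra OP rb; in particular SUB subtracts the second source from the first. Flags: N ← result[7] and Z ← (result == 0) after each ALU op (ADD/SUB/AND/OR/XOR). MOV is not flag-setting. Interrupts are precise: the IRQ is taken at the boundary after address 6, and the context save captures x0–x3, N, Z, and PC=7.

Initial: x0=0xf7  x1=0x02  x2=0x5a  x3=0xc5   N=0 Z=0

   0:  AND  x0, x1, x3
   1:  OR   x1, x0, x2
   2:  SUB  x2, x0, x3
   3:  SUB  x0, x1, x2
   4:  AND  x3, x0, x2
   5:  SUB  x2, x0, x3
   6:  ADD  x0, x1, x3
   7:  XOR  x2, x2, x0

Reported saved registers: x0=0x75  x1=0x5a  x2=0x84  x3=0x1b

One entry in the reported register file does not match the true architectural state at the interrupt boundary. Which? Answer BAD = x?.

after  0: x0=0x00 x1=0x02 x2=0x5a x3=0xc5  N=0 Z=1
after  1: x0=0x00 x1=0x5a x2=0x5a x3=0xc5  N=0 Z=0
after  2: x0=0x00 x1=0x5a x2=0x3b x3=0xc5  N=0 Z=0
after  3: x0=0x1f x1=0x5a x2=0x3b x3=0xc5  N=0 Z=0
after  4: x0=0x1f x1=0x5a x2=0x3b x3=0x1b  N=0 Z=0
after  5: x0=0x1f x1=0x5a x2=0x04 x3=0x1b  N=0 Z=0
after  6: x0=0x75 x1=0x5a x2=0x04 x3=0x1b  N=0 Z=0
-- IRQ taken; context saved, return-PC = 7 --
mismatch: x2: reported 0x84 vs actual 0x04

BAD = x2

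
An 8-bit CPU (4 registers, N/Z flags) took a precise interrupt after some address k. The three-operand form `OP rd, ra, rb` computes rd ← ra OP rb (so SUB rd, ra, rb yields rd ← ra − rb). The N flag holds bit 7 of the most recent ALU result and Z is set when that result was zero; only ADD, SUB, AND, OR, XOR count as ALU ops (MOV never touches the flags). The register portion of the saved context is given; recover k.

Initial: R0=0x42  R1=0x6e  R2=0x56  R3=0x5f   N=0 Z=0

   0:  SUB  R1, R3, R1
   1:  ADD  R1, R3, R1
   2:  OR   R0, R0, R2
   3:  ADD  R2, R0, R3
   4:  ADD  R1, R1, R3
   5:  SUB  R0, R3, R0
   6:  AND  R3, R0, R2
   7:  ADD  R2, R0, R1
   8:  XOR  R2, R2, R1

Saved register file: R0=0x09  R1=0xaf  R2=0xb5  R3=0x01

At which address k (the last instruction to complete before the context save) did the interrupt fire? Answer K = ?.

after  0: R0=0x42 R1=0xf1 R2=0x56 R3=0x5f  N=1 Z=0
after  1: R0=0x42 R1=0x50 R2=0x56 R3=0x5f  N=0 Z=0
after  2: R0=0x56 R1=0x50 R2=0x56 R3=0x5f  N=0 Z=0
after  3: R0=0x56 R1=0x50 R2=0xb5 R3=0x5f  N=1 Z=0
after  4: R0=0x56 R1=0xaf R2=0xb5 R3=0x5f  N=1 Z=0
after  5: R0=0x09 R1=0xaf R2=0xb5 R3=0x5f  N=0 Z=0
after  6: R0=0x09 R1=0xaf R2=0xb5 R3=0x01  N=0 Z=0
-- IRQ taken; context saved, return-PC = 7 --

K = 6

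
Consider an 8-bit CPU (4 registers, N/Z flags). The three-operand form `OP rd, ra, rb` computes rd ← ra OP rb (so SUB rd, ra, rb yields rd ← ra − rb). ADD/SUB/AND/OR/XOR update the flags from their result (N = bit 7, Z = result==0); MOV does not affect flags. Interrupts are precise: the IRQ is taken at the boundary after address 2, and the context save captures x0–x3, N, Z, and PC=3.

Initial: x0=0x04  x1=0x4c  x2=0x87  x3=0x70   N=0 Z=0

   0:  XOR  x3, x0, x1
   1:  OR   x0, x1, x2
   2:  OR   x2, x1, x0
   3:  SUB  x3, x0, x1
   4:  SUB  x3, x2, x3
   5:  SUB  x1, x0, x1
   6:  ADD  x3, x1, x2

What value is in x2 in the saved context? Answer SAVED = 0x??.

SAVED = 0xcf

after  0: x0=0x04 x1=0x4c x2=0x87 x3=0x48  N=0 Z=0
after  1: x0=0xcf x1=0x4c x2=0x87 x3=0x48  N=1 Z=0
after  2: x0=0xcf x1=0x4c x2=0xcf x3=0x48  N=1 Z=0
-- IRQ taken; context saved, return-PC = 3 --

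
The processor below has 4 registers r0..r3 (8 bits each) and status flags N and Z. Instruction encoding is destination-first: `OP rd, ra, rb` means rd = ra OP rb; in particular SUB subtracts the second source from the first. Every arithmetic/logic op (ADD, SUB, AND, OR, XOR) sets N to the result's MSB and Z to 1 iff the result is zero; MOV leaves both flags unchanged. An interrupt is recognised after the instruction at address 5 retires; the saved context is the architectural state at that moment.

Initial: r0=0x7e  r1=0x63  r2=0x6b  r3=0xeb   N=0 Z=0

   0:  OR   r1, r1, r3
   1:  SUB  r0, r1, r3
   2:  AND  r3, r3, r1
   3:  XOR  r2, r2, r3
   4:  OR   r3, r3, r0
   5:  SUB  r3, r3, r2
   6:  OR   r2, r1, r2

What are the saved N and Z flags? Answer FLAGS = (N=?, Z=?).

after  0: r0=0x7e r1=0xeb r2=0x6b r3=0xeb  N=1 Z=0
after  1: r0=0x00 r1=0xeb r2=0x6b r3=0xeb  N=0 Z=1
after  2: r0=0x00 r1=0xeb r2=0x6b r3=0xeb  N=1 Z=0
after  3: r0=0x00 r1=0xeb r2=0x80 r3=0xeb  N=1 Z=0
after  4: r0=0x00 r1=0xeb r2=0x80 r3=0xeb  N=1 Z=0
after  5: r0=0x00 r1=0xeb r2=0x80 r3=0x6b  N=0 Z=0
-- IRQ taken; context saved, return-PC = 6 --

FLAGS = (N=0, Z=0)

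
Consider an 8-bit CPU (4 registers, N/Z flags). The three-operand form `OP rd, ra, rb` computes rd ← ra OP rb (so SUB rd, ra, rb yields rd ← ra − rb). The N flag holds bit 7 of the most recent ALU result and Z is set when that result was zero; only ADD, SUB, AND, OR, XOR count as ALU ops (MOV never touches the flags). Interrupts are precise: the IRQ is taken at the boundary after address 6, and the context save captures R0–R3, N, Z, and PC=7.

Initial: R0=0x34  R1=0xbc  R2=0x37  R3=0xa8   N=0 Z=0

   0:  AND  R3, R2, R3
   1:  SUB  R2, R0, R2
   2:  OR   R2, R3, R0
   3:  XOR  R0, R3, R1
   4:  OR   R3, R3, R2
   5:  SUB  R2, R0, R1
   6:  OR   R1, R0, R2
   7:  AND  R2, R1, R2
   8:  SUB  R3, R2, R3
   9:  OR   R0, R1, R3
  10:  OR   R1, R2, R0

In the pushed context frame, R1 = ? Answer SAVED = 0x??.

SAVED = 0xfc

after  0: R0=0x34 R1=0xbc R2=0x37 R3=0x20  N=0 Z=0
after  1: R0=0x34 R1=0xbc R2=0xfd R3=0x20  N=1 Z=0
after  2: R0=0x34 R1=0xbc R2=0x34 R3=0x20  N=0 Z=0
after  3: R0=0x9c R1=0xbc R2=0x34 R3=0x20  N=1 Z=0
after  4: R0=0x9c R1=0xbc R2=0x34 R3=0x34  N=0 Z=0
after  5: R0=0x9c R1=0xbc R2=0xe0 R3=0x34  N=1 Z=0
after  6: R0=0x9c R1=0xfc R2=0xe0 R3=0x34  N=1 Z=0
-- IRQ taken; context saved, return-PC = 7 --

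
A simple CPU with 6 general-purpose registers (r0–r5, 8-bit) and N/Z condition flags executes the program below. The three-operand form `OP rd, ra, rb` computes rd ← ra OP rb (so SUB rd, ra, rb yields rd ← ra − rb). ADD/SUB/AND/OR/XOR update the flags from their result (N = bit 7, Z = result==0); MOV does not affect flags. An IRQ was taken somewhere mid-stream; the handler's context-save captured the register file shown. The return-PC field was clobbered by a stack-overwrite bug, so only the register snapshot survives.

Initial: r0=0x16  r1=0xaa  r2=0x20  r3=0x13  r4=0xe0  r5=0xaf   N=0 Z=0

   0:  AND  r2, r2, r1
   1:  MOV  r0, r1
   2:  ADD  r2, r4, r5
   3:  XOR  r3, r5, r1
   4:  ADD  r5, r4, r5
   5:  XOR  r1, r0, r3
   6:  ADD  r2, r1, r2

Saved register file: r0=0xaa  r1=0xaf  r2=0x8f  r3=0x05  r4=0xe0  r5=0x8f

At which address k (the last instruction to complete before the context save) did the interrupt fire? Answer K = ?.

K = 5

after  0: r0=0x16 r1=0xaa r2=0x20 r3=0x13 r4=0xe0 r5=0xaf  N=0 Z=0
after  1: r0=0xaa r1=0xaa r2=0x20 r3=0x13 r4=0xe0 r5=0xaf  N=0 Z=0
after  2: r0=0xaa r1=0xaa r2=0x8f r3=0x13 r4=0xe0 r5=0xaf  N=1 Z=0
after  3: r0=0xaa r1=0xaa r2=0x8f r3=0x05 r4=0xe0 r5=0xaf  N=0 Z=0
after  4: r0=0xaa r1=0xaa r2=0x8f r3=0x05 r4=0xe0 r5=0x8f  N=1 Z=0
after  5: r0=0xaa r1=0xaf r2=0x8f r3=0x05 r4=0xe0 r5=0x8f  N=1 Z=0
-- IRQ taken; context saved, return-PC = 6 --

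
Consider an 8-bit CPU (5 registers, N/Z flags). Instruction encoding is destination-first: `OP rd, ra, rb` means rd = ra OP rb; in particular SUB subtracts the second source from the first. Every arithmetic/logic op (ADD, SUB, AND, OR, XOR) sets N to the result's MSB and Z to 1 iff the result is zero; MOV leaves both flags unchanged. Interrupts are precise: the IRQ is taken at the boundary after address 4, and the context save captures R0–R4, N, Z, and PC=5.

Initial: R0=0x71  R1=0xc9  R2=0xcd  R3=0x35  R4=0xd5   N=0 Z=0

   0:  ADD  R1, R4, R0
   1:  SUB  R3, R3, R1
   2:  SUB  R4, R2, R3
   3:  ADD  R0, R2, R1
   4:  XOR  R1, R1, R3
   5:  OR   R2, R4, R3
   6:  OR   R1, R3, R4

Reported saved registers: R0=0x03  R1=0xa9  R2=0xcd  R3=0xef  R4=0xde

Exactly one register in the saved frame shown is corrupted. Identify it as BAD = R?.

after  0: R0=0x71 R1=0x46 R2=0xcd R3=0x35 R4=0xd5  N=0 Z=0
after  1: R0=0x71 R1=0x46 R2=0xcd R3=0xef R4=0xd5  N=1 Z=0
after  2: R0=0x71 R1=0x46 R2=0xcd R3=0xef R4=0xde  N=1 Z=0
after  3: R0=0x13 R1=0x46 R2=0xcd R3=0xef R4=0xde  N=0 Z=0
after  4: R0=0x13 R1=0xa9 R2=0xcd R3=0xef R4=0xde  N=1 Z=0
-- IRQ taken; context saved, return-PC = 5 --
mismatch: R0: reported 0x03 vs actual 0x13

BAD = R0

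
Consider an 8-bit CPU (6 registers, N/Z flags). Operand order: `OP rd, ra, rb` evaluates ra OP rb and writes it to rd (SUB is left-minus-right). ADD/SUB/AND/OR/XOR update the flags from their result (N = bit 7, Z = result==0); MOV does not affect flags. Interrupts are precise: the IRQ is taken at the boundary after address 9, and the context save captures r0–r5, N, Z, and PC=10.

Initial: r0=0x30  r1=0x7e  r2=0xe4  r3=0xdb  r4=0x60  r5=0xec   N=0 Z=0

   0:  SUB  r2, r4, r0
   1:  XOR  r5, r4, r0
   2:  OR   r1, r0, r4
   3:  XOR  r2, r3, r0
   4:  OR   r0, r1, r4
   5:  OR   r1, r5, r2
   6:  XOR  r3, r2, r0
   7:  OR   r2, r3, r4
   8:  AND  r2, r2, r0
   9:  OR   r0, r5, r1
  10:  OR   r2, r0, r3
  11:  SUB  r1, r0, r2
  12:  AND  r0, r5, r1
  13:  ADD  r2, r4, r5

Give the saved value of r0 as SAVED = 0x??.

after  0: r0=0x30 r1=0x7e r2=0x30 r3=0xdb r4=0x60 r5=0xec  N=0 Z=0
after  1: r0=0x30 r1=0x7e r2=0x30 r3=0xdb r4=0x60 r5=0x50  N=0 Z=0
after  2: r0=0x30 r1=0x70 r2=0x30 r3=0xdb r4=0x60 r5=0x50  N=0 Z=0
after  3: r0=0x30 r1=0x70 r2=0xeb r3=0xdb r4=0x60 r5=0x50  N=1 Z=0
after  4: r0=0x70 r1=0x70 r2=0xeb r3=0xdb r4=0x60 r5=0x50  N=0 Z=0
after  5: r0=0x70 r1=0xfb r2=0xeb r3=0xdb r4=0x60 r5=0x50  N=1 Z=0
after  6: r0=0x70 r1=0xfb r2=0xeb r3=0x9b r4=0x60 r5=0x50  N=1 Z=0
after  7: r0=0x70 r1=0xfb r2=0xfb r3=0x9b r4=0x60 r5=0x50  N=1 Z=0
after  8: r0=0x70 r1=0xfb r2=0x70 r3=0x9b r4=0x60 r5=0x50  N=0 Z=0
after  9: r0=0xfb r1=0xfb r2=0x70 r3=0x9b r4=0x60 r5=0x50  N=1 Z=0
-- IRQ taken; context saved, return-PC = 10 --

SAVED = 0xfb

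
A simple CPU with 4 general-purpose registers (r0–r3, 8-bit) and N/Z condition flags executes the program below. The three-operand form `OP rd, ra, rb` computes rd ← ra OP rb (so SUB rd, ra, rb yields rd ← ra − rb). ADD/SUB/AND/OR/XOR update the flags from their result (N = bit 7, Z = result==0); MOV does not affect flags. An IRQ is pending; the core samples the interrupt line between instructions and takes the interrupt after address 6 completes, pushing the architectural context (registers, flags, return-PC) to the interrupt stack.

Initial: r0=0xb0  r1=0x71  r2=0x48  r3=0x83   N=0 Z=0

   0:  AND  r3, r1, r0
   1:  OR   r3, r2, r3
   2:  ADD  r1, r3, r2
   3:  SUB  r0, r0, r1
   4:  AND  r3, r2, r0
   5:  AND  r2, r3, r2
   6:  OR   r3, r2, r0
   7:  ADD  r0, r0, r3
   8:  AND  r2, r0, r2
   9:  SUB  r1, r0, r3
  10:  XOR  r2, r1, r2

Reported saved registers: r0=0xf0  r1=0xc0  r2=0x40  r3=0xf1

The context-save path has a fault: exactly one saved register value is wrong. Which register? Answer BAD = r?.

after  0: r0=0xb0 r1=0x71 r2=0x48 r3=0x30  N=0 Z=0
after  1: r0=0xb0 r1=0x71 r2=0x48 r3=0x78  N=0 Z=0
after  2: r0=0xb0 r1=0xc0 r2=0x48 r3=0x78  N=1 Z=0
after  3: r0=0xf0 r1=0xc0 r2=0x48 r3=0x78  N=1 Z=0
after  4: r0=0xf0 r1=0xc0 r2=0x48 r3=0x40  N=0 Z=0
after  5: r0=0xf0 r1=0xc0 r2=0x40 r3=0x40  N=0 Z=0
after  6: r0=0xf0 r1=0xc0 r2=0x40 r3=0xf0  N=1 Z=0
-- IRQ taken; context saved, return-PC = 7 --
mismatch: r3: reported 0xf1 vs actual 0xf0

BAD = r3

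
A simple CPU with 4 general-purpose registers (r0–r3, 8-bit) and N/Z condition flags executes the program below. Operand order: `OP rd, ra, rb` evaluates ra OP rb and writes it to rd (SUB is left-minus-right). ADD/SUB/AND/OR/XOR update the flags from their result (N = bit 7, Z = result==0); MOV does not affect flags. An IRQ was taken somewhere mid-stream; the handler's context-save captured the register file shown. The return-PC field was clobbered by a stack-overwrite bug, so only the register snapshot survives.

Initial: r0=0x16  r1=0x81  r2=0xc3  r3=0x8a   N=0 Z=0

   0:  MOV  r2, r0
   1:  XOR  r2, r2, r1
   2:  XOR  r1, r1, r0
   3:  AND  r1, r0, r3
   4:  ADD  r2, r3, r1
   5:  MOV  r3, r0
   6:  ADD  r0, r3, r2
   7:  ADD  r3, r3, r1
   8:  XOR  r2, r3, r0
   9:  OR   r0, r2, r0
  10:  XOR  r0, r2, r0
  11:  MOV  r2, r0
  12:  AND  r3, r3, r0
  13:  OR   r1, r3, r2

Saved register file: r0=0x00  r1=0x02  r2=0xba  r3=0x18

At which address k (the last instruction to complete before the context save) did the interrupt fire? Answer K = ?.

after  0: r0=0x16 r1=0x81 r2=0x16 r3=0x8a  N=0 Z=0
after  1: r0=0x16 r1=0x81 r2=0x97 r3=0x8a  N=1 Z=0
after  2: r0=0x16 r1=0x97 r2=0x97 r3=0x8a  N=1 Z=0
after  3: r0=0x16 r1=0x02 r2=0x97 r3=0x8a  N=0 Z=0
after  4: r0=0x16 r1=0x02 r2=0x8c r3=0x8a  N=1 Z=0
after  5: r0=0x16 r1=0x02 r2=0x8c r3=0x16  N=1 Z=0
after  6: r0=0xa2 r1=0x02 r2=0x8c r3=0x16  N=1 Z=0
after  7: r0=0xa2 r1=0x02 r2=0x8c r3=0x18  N=0 Z=0
after  8: r0=0xa2 r1=0x02 r2=0xba r3=0x18  N=1 Z=0
after  9: r0=0xba r1=0x02 r2=0xba r3=0x18  N=1 Z=0
after 10: r0=0x00 r1=0x02 r2=0xba r3=0x18  N=0 Z=1
-- IRQ taken; context saved, return-PC = 11 --

K = 10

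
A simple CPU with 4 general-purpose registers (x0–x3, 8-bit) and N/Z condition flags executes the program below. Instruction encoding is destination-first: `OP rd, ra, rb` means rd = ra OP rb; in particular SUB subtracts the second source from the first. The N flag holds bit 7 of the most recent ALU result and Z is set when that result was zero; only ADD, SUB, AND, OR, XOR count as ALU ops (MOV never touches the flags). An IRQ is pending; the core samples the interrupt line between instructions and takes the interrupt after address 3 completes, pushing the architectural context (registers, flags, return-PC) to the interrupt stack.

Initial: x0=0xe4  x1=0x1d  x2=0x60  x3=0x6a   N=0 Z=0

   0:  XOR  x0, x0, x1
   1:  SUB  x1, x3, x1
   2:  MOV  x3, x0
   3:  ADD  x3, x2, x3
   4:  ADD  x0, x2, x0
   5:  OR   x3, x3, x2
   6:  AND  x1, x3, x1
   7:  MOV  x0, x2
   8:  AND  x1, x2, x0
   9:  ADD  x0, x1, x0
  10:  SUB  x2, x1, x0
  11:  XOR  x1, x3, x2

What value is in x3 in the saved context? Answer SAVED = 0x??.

SAVED = 0x59

after  0: x0=0xf9 x1=0x1d x2=0x60 x3=0x6a  N=1 Z=0
after  1: x0=0xf9 x1=0x4d x2=0x60 x3=0x6a  N=0 Z=0
after  2: x0=0xf9 x1=0x4d x2=0x60 x3=0xf9  N=0 Z=0
after  3: x0=0xf9 x1=0x4d x2=0x60 x3=0x59  N=0 Z=0
-- IRQ taken; context saved, return-PC = 4 --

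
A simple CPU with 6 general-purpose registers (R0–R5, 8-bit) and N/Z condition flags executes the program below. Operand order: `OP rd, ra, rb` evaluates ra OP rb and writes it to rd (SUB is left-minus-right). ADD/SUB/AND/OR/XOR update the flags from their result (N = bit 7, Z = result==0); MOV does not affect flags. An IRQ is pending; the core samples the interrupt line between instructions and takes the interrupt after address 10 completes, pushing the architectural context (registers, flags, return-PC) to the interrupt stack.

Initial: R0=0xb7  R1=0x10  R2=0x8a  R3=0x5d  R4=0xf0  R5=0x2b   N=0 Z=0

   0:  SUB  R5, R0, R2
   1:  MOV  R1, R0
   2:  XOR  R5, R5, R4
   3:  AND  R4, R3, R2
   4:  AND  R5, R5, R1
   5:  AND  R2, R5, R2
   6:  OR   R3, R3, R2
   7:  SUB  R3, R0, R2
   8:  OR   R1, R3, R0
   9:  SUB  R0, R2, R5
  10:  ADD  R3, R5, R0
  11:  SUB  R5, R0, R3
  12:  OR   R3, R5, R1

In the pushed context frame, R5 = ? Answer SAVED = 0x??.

SAVED = 0x95

after  0: R0=0xb7 R1=0x10 R2=0x8a R3=0x5d R4=0xf0 R5=0x2d  N=0 Z=0
after  1: R0=0xb7 R1=0xb7 R2=0x8a R3=0x5d R4=0xf0 R5=0x2d  N=0 Z=0
after  2: R0=0xb7 R1=0xb7 R2=0x8a R3=0x5d R4=0xf0 R5=0xdd  N=1 Z=0
after  3: R0=0xb7 R1=0xb7 R2=0x8a R3=0x5d R4=0x08 R5=0xdd  N=0 Z=0
after  4: R0=0xb7 R1=0xb7 R2=0x8a R3=0x5d R4=0x08 R5=0x95  N=1 Z=0
after  5: R0=0xb7 R1=0xb7 R2=0x80 R3=0x5d R4=0x08 R5=0x95  N=1 Z=0
after  6: R0=0xb7 R1=0xb7 R2=0x80 R3=0xdd R4=0x08 R5=0x95  N=1 Z=0
after  7: R0=0xb7 R1=0xb7 R2=0x80 R3=0x37 R4=0x08 R5=0x95  N=0 Z=0
after  8: R0=0xb7 R1=0xb7 R2=0x80 R3=0x37 R4=0x08 R5=0x95  N=1 Z=0
after  9: R0=0xeb R1=0xb7 R2=0x80 R3=0x37 R4=0x08 R5=0x95  N=1 Z=0
after 10: R0=0xeb R1=0xb7 R2=0x80 R3=0x80 R4=0x08 R5=0x95  N=1 Z=0
-- IRQ taken; context saved, return-PC = 11 --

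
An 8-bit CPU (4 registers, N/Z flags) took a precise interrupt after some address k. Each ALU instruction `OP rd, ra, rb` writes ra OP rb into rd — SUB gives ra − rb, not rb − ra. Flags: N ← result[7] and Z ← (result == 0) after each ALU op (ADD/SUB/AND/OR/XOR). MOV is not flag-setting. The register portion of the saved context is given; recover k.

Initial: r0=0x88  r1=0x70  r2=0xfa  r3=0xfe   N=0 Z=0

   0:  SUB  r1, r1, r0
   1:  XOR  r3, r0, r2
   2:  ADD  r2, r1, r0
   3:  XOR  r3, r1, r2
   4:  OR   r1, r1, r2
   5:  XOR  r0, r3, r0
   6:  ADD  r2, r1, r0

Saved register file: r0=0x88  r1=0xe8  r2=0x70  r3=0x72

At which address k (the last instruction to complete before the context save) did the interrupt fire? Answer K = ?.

after  0: r0=0x88 r1=0xe8 r2=0xfa r3=0xfe  N=1 Z=0
after  1: r0=0x88 r1=0xe8 r2=0xfa r3=0x72  N=0 Z=0
after  2: r0=0x88 r1=0xe8 r2=0x70 r3=0x72  N=0 Z=0
-- IRQ taken; context saved, return-PC = 3 --

K = 2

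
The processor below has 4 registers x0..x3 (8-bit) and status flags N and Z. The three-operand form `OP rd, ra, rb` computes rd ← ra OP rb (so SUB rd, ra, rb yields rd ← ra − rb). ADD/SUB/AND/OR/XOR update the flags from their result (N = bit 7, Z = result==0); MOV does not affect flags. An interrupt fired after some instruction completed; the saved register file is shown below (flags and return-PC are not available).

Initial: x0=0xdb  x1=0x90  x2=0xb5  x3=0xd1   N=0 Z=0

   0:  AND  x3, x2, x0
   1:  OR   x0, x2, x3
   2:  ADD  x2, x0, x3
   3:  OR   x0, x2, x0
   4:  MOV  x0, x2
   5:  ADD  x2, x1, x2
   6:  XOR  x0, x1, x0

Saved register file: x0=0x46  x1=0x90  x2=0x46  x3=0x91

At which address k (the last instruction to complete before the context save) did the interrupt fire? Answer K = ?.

K = 4

after  0: x0=0xdb x1=0x90 x2=0xb5 x3=0x91  N=1 Z=0
after  1: x0=0xb5 x1=0x90 x2=0xb5 x3=0x91  N=1 Z=0
after  2: x0=0xb5 x1=0x90 x2=0x46 x3=0x91  N=0 Z=0
after  3: x0=0xf7 x1=0x90 x2=0x46 x3=0x91  N=1 Z=0
after  4: x0=0x46 x1=0x90 x2=0x46 x3=0x91  N=1 Z=0
-- IRQ taken; context saved, return-PC = 5 --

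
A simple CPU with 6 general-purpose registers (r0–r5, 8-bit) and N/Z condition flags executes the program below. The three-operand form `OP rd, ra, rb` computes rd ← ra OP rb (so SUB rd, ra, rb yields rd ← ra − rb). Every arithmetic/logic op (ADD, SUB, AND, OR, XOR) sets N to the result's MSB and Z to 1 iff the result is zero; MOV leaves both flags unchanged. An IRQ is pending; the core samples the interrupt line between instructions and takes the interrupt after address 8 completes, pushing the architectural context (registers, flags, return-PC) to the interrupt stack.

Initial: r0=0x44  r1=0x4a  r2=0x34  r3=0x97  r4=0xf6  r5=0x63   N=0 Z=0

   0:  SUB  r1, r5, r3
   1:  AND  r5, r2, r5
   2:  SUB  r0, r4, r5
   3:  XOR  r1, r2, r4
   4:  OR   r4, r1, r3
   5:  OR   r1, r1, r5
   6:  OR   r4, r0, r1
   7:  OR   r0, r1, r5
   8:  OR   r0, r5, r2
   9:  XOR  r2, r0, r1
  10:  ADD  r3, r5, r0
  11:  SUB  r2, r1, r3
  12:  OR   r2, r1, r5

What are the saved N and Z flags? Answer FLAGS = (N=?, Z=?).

after  0: r0=0x44 r1=0xcc r2=0x34 r3=0x97 r4=0xf6 r5=0x63  N=1 Z=0
after  1: r0=0x44 r1=0xcc r2=0x34 r3=0x97 r4=0xf6 r5=0x20  N=0 Z=0
after  2: r0=0xd6 r1=0xcc r2=0x34 r3=0x97 r4=0xf6 r5=0x20  N=1 Z=0
after  3: r0=0xd6 r1=0xc2 r2=0x34 r3=0x97 r4=0xf6 r5=0x20  N=1 Z=0
after  4: r0=0xd6 r1=0xc2 r2=0x34 r3=0x97 r4=0xd7 r5=0x20  N=1 Z=0
after  5: r0=0xd6 r1=0xe2 r2=0x34 r3=0x97 r4=0xd7 r5=0x20  N=1 Z=0
after  6: r0=0xd6 r1=0xe2 r2=0x34 r3=0x97 r4=0xf6 r5=0x20  N=1 Z=0
after  7: r0=0xe2 r1=0xe2 r2=0x34 r3=0x97 r4=0xf6 r5=0x20  N=1 Z=0
after  8: r0=0x34 r1=0xe2 r2=0x34 r3=0x97 r4=0xf6 r5=0x20  N=0 Z=0
-- IRQ taken; context saved, return-PC = 9 --

FLAGS = (N=0, Z=0)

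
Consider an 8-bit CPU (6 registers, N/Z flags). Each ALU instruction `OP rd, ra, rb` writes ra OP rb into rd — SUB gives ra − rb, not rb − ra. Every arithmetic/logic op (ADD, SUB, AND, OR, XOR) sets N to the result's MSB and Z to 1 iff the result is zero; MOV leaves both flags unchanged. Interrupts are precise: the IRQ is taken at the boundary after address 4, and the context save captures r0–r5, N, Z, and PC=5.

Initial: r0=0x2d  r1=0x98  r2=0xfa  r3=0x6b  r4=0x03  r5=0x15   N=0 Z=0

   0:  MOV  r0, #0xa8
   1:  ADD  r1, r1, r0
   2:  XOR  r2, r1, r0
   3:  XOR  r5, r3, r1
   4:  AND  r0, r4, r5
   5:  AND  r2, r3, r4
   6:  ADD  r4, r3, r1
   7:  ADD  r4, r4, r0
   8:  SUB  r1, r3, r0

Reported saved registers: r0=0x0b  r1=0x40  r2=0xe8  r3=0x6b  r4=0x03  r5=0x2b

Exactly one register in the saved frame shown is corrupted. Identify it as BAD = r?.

after  0: r0=0xa8 r1=0x98 r2=0xfa r3=0x6b r4=0x03 r5=0x15  N=0 Z=0
after  1: r0=0xa8 r1=0x40 r2=0xfa r3=0x6b r4=0x03 r5=0x15  N=0 Z=0
after  2: r0=0xa8 r1=0x40 r2=0xe8 r3=0x6b r4=0x03 r5=0x15  N=1 Z=0
after  3: r0=0xa8 r1=0x40 r2=0xe8 r3=0x6b r4=0x03 r5=0x2b  N=0 Z=0
after  4: r0=0x03 r1=0x40 r2=0xe8 r3=0x6b r4=0x03 r5=0x2b  N=0 Z=0
-- IRQ taken; context saved, return-PC = 5 --
mismatch: r0: reported 0x0b vs actual 0x03

BAD = r0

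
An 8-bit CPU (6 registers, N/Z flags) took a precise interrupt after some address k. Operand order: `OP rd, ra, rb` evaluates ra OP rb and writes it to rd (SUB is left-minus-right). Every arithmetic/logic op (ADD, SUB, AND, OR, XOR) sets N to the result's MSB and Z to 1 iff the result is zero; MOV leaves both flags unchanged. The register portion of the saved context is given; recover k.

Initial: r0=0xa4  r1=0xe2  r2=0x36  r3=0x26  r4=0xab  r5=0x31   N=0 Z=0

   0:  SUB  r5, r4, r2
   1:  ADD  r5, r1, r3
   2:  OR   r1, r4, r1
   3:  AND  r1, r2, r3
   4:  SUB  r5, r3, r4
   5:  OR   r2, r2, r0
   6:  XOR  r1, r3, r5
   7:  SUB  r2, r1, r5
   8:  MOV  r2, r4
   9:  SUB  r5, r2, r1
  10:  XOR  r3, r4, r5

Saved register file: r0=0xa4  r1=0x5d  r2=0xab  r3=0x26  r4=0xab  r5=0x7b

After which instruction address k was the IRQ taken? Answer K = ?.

after  0: r0=0xa4 r1=0xe2 r2=0x36 r3=0x26 r4=0xab r5=0x75  N=0 Z=0
after  1: r0=0xa4 r1=0xe2 r2=0x36 r3=0x26 r4=0xab r5=0x08  N=0 Z=0
after  2: r0=0xa4 r1=0xeb r2=0x36 r3=0x26 r4=0xab r5=0x08  N=1 Z=0
after  3: r0=0xa4 r1=0x26 r2=0x36 r3=0x26 r4=0xab r5=0x08  N=0 Z=0
after  4: r0=0xa4 r1=0x26 r2=0x36 r3=0x26 r4=0xab r5=0x7b  N=0 Z=0
after  5: r0=0xa4 r1=0x26 r2=0xb6 r3=0x26 r4=0xab r5=0x7b  N=1 Z=0
after  6: r0=0xa4 r1=0x5d r2=0xb6 r3=0x26 r4=0xab r5=0x7b  N=0 Z=0
after  7: r0=0xa4 r1=0x5d r2=0xe2 r3=0x26 r4=0xab r5=0x7b  N=1 Z=0
after  8: r0=0xa4 r1=0x5d r2=0xab r3=0x26 r4=0xab r5=0x7b  N=1 Z=0
-- IRQ taken; context saved, return-PC = 9 --

K = 8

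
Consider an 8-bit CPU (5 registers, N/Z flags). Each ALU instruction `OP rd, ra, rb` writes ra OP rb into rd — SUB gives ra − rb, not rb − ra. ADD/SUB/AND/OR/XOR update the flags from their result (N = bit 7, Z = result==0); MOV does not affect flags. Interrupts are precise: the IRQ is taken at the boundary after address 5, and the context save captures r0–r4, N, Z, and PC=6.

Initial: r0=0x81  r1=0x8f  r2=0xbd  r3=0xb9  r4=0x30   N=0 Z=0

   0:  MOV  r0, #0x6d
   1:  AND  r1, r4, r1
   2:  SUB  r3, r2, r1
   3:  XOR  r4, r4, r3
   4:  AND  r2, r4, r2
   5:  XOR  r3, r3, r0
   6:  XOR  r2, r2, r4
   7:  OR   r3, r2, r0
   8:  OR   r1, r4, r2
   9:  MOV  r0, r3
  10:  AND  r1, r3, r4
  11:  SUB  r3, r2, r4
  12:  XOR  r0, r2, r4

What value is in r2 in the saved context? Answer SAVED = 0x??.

SAVED = 0x8d

after  0: r0=0x6d r1=0x8f r2=0xbd r3=0xb9 r4=0x30  N=0 Z=0
after  1: r0=0x6d r1=0x00 r2=0xbd r3=0xb9 r4=0x30  N=0 Z=1
after  2: r0=0x6d r1=0x00 r2=0xbd r3=0xbd r4=0x30  N=1 Z=0
after  3: r0=0x6d r1=0x00 r2=0xbd r3=0xbd r4=0x8d  N=1 Z=0
after  4: r0=0x6d r1=0x00 r2=0x8d r3=0xbd r4=0x8d  N=1 Z=0
after  5: r0=0x6d r1=0x00 r2=0x8d r3=0xd0 r4=0x8d  N=1 Z=0
-- IRQ taken; context saved, return-PC = 6 --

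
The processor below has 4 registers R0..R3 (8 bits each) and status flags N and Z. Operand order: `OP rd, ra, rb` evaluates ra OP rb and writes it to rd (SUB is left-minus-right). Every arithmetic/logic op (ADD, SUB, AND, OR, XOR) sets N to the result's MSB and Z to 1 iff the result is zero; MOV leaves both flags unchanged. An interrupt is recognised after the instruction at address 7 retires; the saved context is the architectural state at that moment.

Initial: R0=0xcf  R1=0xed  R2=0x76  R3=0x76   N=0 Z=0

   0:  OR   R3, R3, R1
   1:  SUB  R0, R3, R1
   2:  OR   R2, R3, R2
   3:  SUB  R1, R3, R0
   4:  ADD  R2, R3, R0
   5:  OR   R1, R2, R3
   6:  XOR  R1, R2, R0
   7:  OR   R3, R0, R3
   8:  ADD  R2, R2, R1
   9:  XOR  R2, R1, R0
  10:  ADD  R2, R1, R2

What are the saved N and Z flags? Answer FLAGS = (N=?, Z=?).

after  0: R0=0xcf R1=0xed R2=0x76 R3=0xff  N=1 Z=0
after  1: R0=0x12 R1=0xed R2=0x76 R3=0xff  N=0 Z=0
after  2: R0=0x12 R1=0xed R2=0xff R3=0xff  N=1 Z=0
after  3: R0=0x12 R1=0xed R2=0xff R3=0xff  N=1 Z=0
after  4: R0=0x12 R1=0xed R2=0x11 R3=0xff  N=0 Z=0
after  5: R0=0x12 R1=0xff R2=0x11 R3=0xff  N=1 Z=0
after  6: R0=0x12 R1=0x03 R2=0x11 R3=0xff  N=0 Z=0
after  7: R0=0x12 R1=0x03 R2=0x11 R3=0xff  N=1 Z=0
-- IRQ taken; context saved, return-PC = 8 --

FLAGS = (N=1, Z=0)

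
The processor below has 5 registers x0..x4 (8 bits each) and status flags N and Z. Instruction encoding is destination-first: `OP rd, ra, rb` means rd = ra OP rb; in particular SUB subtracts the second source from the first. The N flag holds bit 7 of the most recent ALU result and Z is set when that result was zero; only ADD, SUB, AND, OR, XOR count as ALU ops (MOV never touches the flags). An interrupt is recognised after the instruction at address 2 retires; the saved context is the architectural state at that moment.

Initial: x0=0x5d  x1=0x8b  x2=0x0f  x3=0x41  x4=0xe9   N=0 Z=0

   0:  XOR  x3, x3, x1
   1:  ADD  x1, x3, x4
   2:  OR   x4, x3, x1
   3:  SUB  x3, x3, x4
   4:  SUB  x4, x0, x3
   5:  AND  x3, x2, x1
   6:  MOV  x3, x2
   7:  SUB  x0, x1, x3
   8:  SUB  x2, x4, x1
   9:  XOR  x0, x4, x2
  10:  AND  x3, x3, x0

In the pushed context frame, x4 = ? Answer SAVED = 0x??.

after  0: x0=0x5d x1=0x8b x2=0x0f x3=0xca x4=0xe9  N=1 Z=0
after  1: x0=0x5d x1=0xb3 x2=0x0f x3=0xca x4=0xe9  N=1 Z=0
after  2: x0=0x5d x1=0xb3 x2=0x0f x3=0xca x4=0xfb  N=1 Z=0
-- IRQ taken; context saved, return-PC = 3 --

SAVED = 0xfb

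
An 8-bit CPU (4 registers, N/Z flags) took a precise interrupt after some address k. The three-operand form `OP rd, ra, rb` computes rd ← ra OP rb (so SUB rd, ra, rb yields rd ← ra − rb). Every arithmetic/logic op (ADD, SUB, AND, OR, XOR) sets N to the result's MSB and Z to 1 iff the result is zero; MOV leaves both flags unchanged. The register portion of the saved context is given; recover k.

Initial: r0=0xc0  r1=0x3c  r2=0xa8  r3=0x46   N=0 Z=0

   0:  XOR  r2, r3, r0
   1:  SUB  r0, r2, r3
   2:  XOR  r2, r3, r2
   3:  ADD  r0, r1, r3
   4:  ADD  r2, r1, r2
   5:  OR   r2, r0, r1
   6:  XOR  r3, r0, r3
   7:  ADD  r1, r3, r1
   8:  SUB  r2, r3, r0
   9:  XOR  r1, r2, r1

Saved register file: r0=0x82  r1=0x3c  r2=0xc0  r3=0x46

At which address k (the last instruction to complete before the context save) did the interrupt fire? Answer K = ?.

after  0: r0=0xc0 r1=0x3c r2=0x86 r3=0x46  N=1 Z=0
after  1: r0=0x40 r1=0x3c r2=0x86 r3=0x46  N=0 Z=0
after  2: r0=0x40 r1=0x3c r2=0xc0 r3=0x46  N=1 Z=0
after  3: r0=0x82 r1=0x3c r2=0xc0 r3=0x46  N=1 Z=0
-- IRQ taken; context saved, return-PC = 4 --

K = 3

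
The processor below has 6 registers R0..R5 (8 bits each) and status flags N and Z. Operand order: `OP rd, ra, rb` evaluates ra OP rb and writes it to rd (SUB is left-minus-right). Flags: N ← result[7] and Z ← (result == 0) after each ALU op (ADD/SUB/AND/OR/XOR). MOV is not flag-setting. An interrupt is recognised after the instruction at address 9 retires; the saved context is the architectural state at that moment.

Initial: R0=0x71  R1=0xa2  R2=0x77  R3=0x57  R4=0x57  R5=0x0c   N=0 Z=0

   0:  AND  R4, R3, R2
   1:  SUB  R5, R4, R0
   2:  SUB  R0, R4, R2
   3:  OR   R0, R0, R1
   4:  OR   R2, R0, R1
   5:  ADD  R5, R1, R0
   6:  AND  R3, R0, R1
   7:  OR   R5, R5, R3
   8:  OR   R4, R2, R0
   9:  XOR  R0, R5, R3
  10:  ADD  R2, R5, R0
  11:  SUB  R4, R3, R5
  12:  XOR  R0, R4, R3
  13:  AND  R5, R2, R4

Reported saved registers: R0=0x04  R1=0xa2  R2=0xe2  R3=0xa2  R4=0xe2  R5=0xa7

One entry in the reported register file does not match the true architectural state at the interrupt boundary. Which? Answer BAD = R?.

BAD = R5

after  0: R0=0x71 R1=0xa2 R2=0x77 R3=0x57 R4=0x57 R5=0x0c  N=0 Z=0
after  1: R0=0x71 R1=0xa2 R2=0x77 R3=0x57 R4=0x57 R5=0xe6  N=1 Z=0
after  2: R0=0xe0 R1=0xa2 R2=0x77 R3=0x57 R4=0x57 R5=0xe6  N=1 Z=0
after  3: R0=0xe2 R1=0xa2 R2=0x77 R3=0x57 R4=0x57 R5=0xe6  N=1 Z=0
after  4: R0=0xe2 R1=0xa2 R2=0xe2 R3=0x57 R4=0x57 R5=0xe6  N=1 Z=0
after  5: R0=0xe2 R1=0xa2 R2=0xe2 R3=0x57 R4=0x57 R5=0x84  N=1 Z=0
after  6: R0=0xe2 R1=0xa2 R2=0xe2 R3=0xa2 R4=0x57 R5=0x84  N=1 Z=0
after  7: R0=0xe2 R1=0xa2 R2=0xe2 R3=0xa2 R4=0x57 R5=0xa6  N=1 Z=0
after  8: R0=0xe2 R1=0xa2 R2=0xe2 R3=0xa2 R4=0xe2 R5=0xa6  N=1 Z=0
after  9: R0=0x04 R1=0xa2 R2=0xe2 R3=0xa2 R4=0xe2 R5=0xa6  N=0 Z=0
-- IRQ taken; context saved, return-PC = 10 --
mismatch: R5: reported 0xa7 vs actual 0xa6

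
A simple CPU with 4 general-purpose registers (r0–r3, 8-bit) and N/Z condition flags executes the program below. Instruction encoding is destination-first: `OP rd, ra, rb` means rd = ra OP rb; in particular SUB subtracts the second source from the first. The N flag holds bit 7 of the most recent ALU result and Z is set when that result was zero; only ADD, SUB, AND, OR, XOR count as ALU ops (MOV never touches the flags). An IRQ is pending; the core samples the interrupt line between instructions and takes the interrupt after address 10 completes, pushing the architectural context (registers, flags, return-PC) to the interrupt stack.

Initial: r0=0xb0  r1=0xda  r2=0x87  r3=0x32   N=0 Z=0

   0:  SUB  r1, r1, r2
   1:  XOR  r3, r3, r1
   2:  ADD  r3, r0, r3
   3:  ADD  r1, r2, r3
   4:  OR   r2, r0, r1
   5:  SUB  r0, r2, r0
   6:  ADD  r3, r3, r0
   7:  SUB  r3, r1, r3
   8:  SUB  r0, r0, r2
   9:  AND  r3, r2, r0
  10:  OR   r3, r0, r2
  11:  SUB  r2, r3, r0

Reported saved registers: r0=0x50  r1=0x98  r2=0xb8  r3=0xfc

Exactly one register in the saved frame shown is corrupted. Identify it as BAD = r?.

BAD = r3

after  0: r0=0xb0 r1=0x53 r2=0x87 r3=0x32  N=0 Z=0
after  1: r0=0xb0 r1=0x53 r2=0x87 r3=0x61  N=0 Z=0
after  2: r0=0xb0 r1=0x53 r2=0x87 r3=0x11  N=0 Z=0
after  3: r0=0xb0 r1=0x98 r2=0x87 r3=0x11  N=1 Z=0
after  4: r0=0xb0 r1=0x98 r2=0xb8 r3=0x11  N=1 Z=0
after  5: r0=0x08 r1=0x98 r2=0xb8 r3=0x11  N=0 Z=0
after  6: r0=0x08 r1=0x98 r2=0xb8 r3=0x19  N=0 Z=0
after  7: r0=0x08 r1=0x98 r2=0xb8 r3=0x7f  N=0 Z=0
after  8: r0=0x50 r1=0x98 r2=0xb8 r3=0x7f  N=0 Z=0
after  9: r0=0x50 r1=0x98 r2=0xb8 r3=0x10  N=0 Z=0
after 10: r0=0x50 r1=0x98 r2=0xb8 r3=0xf8  N=1 Z=0
-- IRQ taken; context saved, return-PC = 11 --
mismatch: r3: reported 0xfc vs actual 0xf8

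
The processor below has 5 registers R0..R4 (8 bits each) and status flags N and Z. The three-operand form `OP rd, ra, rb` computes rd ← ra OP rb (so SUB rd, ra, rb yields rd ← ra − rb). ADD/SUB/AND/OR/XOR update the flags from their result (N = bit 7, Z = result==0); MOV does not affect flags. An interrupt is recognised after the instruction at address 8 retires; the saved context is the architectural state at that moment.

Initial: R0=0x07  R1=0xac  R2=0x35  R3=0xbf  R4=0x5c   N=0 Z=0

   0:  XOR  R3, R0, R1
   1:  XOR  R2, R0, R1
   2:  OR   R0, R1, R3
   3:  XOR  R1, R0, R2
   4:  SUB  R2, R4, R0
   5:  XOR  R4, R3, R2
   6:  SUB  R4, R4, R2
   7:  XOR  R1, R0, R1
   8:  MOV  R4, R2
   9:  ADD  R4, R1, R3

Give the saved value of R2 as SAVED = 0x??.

after  0: R0=0x07 R1=0xac R2=0x35 R3=0xab R4=0x5c  N=1 Z=0
after  1: R0=0x07 R1=0xac R2=0xab R3=0xab R4=0x5c  N=1 Z=0
after  2: R0=0xaf R1=0xac R2=0xab R3=0xab R4=0x5c  N=1 Z=0
after  3: R0=0xaf R1=0x04 R2=0xab R3=0xab R4=0x5c  N=0 Z=0
after  4: R0=0xaf R1=0x04 R2=0xad R3=0xab R4=0x5c  N=1 Z=0
after  5: R0=0xaf R1=0x04 R2=0xad R3=0xab R4=0x06  N=0 Z=0
after  6: R0=0xaf R1=0x04 R2=0xad R3=0xab R4=0x59  N=0 Z=0
after  7: R0=0xaf R1=0xab R2=0xad R3=0xab R4=0x59  N=1 Z=0
after  8: R0=0xaf R1=0xab R2=0xad R3=0xab R4=0xad  N=1 Z=0
-- IRQ taken; context saved, return-PC = 9 --

SAVED = 0xad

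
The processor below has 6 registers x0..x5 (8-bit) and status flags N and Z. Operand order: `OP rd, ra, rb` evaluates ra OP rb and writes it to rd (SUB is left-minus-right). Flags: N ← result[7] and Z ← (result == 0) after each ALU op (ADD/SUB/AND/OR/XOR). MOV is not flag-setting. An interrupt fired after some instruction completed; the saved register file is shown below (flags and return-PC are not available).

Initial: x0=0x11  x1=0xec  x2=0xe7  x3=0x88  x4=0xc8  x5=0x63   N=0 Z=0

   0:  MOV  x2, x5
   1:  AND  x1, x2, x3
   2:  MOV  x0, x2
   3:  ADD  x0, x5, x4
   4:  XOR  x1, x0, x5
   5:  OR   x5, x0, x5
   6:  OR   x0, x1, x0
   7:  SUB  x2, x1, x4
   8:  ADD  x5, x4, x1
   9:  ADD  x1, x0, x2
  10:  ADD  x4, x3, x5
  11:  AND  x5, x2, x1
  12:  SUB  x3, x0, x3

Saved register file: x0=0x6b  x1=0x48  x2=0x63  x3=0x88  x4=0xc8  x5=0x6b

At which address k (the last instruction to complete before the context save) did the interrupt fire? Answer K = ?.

after  0: x0=0x11 x1=0xec x2=0x63 x3=0x88 x4=0xc8 x5=0x63  N=0 Z=0
after  1: x0=0x11 x1=0x00 x2=0x63 x3=0x88 x4=0xc8 x5=0x63  N=0 Z=1
after  2: x0=0x63 x1=0x00 x2=0x63 x3=0x88 x4=0xc8 x5=0x63  N=0 Z=1
after  3: x0=0x2b x1=0x00 x2=0x63 x3=0x88 x4=0xc8 x5=0x63  N=0 Z=0
after  4: x0=0x2b x1=0x48 x2=0x63 x3=0x88 x4=0xc8 x5=0x63  N=0 Z=0
after  5: x0=0x2b x1=0x48 x2=0x63 x3=0x88 x4=0xc8 x5=0x6b  N=0 Z=0
after  6: x0=0x6b x1=0x48 x2=0x63 x3=0x88 x4=0xc8 x5=0x6b  N=0 Z=0
-- IRQ taken; context saved, return-PC = 7 --

K = 6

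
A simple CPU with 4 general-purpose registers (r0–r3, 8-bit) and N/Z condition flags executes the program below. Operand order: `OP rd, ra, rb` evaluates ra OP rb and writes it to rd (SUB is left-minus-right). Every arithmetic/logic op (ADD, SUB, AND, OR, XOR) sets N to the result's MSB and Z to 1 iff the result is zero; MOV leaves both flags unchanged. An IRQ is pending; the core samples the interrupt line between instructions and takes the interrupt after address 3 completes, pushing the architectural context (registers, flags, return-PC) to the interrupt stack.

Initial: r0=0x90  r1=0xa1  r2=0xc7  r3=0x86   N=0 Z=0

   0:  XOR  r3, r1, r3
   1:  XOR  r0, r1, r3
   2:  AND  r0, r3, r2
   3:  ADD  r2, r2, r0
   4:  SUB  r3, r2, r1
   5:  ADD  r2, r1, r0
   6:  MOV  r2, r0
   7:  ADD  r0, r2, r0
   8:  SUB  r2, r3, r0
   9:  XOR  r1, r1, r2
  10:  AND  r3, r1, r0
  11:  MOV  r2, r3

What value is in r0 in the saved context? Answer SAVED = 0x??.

SAVED = 0x07

after  0: r0=0x90 r1=0xa1 r2=0xc7 r3=0x27  N=0 Z=0
after  1: r0=0x86 r1=0xa1 r2=0xc7 r3=0x27  N=1 Z=0
after  2: r0=0x07 r1=0xa1 r2=0xc7 r3=0x27  N=0 Z=0
after  3: r0=0x07 r1=0xa1 r2=0xce r3=0x27  N=1 Z=0
-- IRQ taken; context saved, return-PC = 4 --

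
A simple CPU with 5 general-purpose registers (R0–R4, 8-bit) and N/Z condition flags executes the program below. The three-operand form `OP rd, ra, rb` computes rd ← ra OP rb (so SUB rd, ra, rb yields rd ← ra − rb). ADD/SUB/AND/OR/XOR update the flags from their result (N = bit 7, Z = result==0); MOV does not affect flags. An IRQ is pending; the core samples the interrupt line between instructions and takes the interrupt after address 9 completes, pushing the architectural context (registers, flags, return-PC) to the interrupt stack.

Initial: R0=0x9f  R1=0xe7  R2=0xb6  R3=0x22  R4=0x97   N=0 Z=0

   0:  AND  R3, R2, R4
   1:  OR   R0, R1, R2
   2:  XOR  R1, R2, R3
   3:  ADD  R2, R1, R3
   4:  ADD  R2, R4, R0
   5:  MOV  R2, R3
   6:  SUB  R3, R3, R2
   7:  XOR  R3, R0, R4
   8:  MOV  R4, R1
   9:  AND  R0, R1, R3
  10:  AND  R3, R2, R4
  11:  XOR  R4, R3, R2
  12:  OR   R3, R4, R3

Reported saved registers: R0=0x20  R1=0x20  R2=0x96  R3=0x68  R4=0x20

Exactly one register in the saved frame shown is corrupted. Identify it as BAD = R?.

after  0: R0=0x9f R1=0xe7 R2=0xb6 R3=0x96 R4=0x97  N=1 Z=0
after  1: R0=0xf7 R1=0xe7 R2=0xb6 R3=0x96 R4=0x97  N=1 Z=0
after  2: R0=0xf7 R1=0x20 R2=0xb6 R3=0x96 R4=0x97  N=0 Z=0
after  3: R0=0xf7 R1=0x20 R2=0xb6 R3=0x96 R4=0x97  N=1 Z=0
after  4: R0=0xf7 R1=0x20 R2=0x8e R3=0x96 R4=0x97  N=1 Z=0
after  5: R0=0xf7 R1=0x20 R2=0x96 R3=0x96 R4=0x97  N=1 Z=0
after  6: R0=0xf7 R1=0x20 R2=0x96 R3=0x00 R4=0x97  N=0 Z=1
after  7: R0=0xf7 R1=0x20 R2=0x96 R3=0x60 R4=0x97  N=0 Z=0
after  8: R0=0xf7 R1=0x20 R2=0x96 R3=0x60 R4=0x20  N=0 Z=0
after  9: R0=0x20 R1=0x20 R2=0x96 R3=0x60 R4=0x20  N=0 Z=0
-- IRQ taken; context saved, return-PC = 10 --
mismatch: R3: reported 0x68 vs actual 0x60

BAD = R3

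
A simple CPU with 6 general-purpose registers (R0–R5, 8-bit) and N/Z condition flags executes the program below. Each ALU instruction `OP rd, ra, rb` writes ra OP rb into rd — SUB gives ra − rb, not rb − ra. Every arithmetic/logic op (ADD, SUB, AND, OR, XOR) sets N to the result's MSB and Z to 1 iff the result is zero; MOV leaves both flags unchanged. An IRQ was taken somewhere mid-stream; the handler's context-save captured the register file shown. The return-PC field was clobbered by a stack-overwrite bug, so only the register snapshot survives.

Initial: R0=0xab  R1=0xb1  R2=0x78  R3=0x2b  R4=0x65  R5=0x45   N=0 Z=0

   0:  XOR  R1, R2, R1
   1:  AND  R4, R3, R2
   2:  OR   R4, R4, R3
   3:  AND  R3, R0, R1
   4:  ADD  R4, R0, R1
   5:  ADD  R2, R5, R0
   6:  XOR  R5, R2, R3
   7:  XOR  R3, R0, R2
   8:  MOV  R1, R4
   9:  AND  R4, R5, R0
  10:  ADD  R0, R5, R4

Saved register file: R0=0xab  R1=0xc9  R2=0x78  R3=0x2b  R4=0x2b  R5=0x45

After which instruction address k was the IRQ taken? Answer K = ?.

K = 2

after  0: R0=0xab R1=0xc9 R2=0x78 R3=0x2b R4=0x65 R5=0x45  N=1 Z=0
after  1: R0=0xab R1=0xc9 R2=0x78 R3=0x2b R4=0x28 R5=0x45  N=0 Z=0
after  2: R0=0xab R1=0xc9 R2=0x78 R3=0x2b R4=0x2b R5=0x45  N=0 Z=0
-- IRQ taken; context saved, return-PC = 3 --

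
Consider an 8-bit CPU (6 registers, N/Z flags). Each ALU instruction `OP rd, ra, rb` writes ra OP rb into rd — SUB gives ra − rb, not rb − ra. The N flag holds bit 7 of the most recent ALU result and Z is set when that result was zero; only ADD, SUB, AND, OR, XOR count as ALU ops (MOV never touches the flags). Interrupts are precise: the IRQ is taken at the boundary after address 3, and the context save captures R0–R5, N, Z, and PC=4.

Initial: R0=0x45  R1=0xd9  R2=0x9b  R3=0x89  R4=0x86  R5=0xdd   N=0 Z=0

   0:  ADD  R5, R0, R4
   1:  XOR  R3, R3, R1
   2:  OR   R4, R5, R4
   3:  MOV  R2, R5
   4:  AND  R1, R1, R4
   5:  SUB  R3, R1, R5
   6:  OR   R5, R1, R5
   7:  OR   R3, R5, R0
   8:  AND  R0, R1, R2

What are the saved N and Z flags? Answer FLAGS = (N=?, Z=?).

after  0: R0=0x45 R1=0xd9 R2=0x9b R3=0x89 R4=0x86 R5=0xcb  N=1 Z=0
after  1: R0=0x45 R1=0xd9 R2=0x9b R3=0x50 R4=0x86 R5=0xcb  N=0 Z=0
after  2: R0=0x45 R1=0xd9 R2=0x9b R3=0x50 R4=0xcf R5=0xcb  N=1 Z=0
after  3: R0=0x45 R1=0xd9 R2=0xcb R3=0x50 R4=0xcf R5=0xcb  N=1 Z=0
-- IRQ taken; context saved, return-PC = 4 --

FLAGS = (N=1, Z=0)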